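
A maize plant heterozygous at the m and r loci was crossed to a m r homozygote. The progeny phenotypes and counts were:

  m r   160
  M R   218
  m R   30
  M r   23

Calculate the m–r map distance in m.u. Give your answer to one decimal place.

The two most frequent classes, M R (218) and m r (160), are the parental types, so the F1 was M R / m r.
The recombinant classes are M r and m R: 23 + 30 = 53.
Recombination frequency = 53/431 = 0.1230 ≈ 12.3%, i.e. 12.3 m.u.

12.3 m.u.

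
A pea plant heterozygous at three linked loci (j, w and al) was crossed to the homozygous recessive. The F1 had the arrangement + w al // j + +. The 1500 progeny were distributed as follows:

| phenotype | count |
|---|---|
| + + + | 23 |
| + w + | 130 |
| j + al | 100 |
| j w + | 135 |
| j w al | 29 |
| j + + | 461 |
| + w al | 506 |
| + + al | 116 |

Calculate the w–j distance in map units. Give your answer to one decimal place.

20.2 map units

The two rarest classes, j w al and + + +, are the double crossovers. Comparing them with the parentals, only the j allele has switched, so j is the middle locus and the order is al – j – w.
Crossovers in the j–w interval produce the single-crossover classes + + al and j w + (116 + 135 = 251) plus the double crossovers (52).
RF(j–w) = (251 + 52) / 1500 = 303/1500 = 0.2020 → 20.2 map units.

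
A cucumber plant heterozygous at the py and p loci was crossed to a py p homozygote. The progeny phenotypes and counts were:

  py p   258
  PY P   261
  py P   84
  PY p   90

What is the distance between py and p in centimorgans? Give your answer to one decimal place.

The two most frequent classes, PY P (261) and py p (258), are the parental types, so the F1 was PY P / py p.
The recombinant classes are PY p and py P: 90 + 84 = 174.
Recombination frequency = 174/693 = 0.2511 ≈ 25.1%, i.e. 25.1 centimorgans.

25.1 centimorgans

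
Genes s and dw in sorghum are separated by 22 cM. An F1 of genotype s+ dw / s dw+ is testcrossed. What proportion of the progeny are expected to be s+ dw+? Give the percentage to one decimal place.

A map distance of 22 cM corresponds to a recombination frequency of 0.220.
The F1 is s+ dw / s dw+, so s+ dw+ is a recombinant gamete class with expected frequency r/2 = 0.220/2 = 0.1100.
That is 0.1100 = 11.0% of the progeny.

11.0%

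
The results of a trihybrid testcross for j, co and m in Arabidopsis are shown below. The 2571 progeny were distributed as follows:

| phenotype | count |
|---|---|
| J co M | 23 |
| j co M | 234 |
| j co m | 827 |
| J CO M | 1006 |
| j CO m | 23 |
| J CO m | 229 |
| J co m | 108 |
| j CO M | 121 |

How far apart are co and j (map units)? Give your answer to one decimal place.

10.7 map units

The two most frequent reciprocal classes, j co m and J CO M, are the parental types, so the F1 was j co m / J CO M.
The two rarest classes, j CO m and J co M, are the double crossovers. Comparing them with the parentals, only the co allele has switched, so co is the middle locus and the order is m – co – j.
Crossovers in the co–j interval produce the single-crossover classes J co m and j CO M (108 + 121 = 229) plus the double crossovers (46).
RF(co–j) = (229 + 46) / 2571 = 275/2571 = 0.1070 → 10.7 map units.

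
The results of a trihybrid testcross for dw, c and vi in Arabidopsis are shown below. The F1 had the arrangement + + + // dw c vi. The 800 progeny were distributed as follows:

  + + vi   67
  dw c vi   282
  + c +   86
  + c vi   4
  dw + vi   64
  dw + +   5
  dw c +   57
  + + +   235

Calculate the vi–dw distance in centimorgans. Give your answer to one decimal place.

The two rarest classes, dw + + and + c vi, are the double crossovers. Comparing them with the parentals, only the dw allele has switched, so dw is the middle locus and the order is c – dw – vi.
Crossovers in the dw–vi interval produce the single-crossover classes + + vi and dw c + (67 + 57 = 124) plus the double crossovers (9).
RF(dw–vi) = (124 + 9) / 800 = 133/800 = 0.1663 → 16.6 centimorgans.

16.6 centimorgans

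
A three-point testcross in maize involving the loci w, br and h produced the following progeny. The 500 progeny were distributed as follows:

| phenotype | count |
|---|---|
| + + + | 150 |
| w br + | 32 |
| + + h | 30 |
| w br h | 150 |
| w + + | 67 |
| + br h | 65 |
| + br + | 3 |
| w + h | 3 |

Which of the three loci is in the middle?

br

The two most frequent reciprocal classes, + + + and w br h, are the parental types, so the F1 was + + + / w br h.
The two rarest classes, + br + and w + h, are the double crossovers. Comparing them with the parentals, only the br allele has switched, so br is the middle locus and the order is h – br – w.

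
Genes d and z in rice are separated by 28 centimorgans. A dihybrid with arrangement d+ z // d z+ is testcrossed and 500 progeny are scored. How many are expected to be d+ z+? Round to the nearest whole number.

70

A map distance of 28 centimorgans corresponds to a recombination frequency of 0.280.
The F1 is d+ z / d z+, so d+ z+ is a recombinant gamete class with expected frequency r/2 = 0.280/2 = 0.1400.
Expected number = 0.1400 × 500 = 70.00 ≈ 70.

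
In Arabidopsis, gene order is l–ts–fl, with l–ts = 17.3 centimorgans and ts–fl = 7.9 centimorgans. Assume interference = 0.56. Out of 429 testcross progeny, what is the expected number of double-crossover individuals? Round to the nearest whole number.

3

Map distances give recombination frequencies of 0.173 and 0.079 for the two intervals.
With interference 0.56 (so coincidence = 0.44), expected double-crossover frequency = 0.173 × 0.079 × 0.44 = 0.00601.
Expected number = 0.00601 × 429 = 2.58 ≈ 3.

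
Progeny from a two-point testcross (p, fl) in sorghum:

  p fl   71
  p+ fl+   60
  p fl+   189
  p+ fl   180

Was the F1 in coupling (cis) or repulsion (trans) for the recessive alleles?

trans

The two most frequent classes are p+ fl (180) and p fl+ (189); these are the parental (non-recombinant) types.
So the F1 carried p+ fl on one chromosome and p fl+ on the other — the recessive alleles are on opposite chromosomes (trans / repulsion).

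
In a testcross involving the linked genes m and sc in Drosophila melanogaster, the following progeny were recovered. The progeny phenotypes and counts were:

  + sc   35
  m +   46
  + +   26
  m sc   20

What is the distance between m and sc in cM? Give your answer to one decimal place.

36.2 cM

The two most frequent classes, + sc (35) and m + (46), are the parental types, so the F1 was + sc / m +.
The recombinant classes are + + and m sc: 26 + 20 = 46.
Recombination frequency = 46/127 = 0.3622 ≈ 36.2%, i.e. 36.2 cM.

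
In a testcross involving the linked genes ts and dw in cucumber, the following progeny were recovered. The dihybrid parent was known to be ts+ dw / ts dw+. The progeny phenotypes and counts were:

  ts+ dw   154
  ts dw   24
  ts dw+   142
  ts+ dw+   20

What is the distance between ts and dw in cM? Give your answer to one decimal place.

The recombinant classes are ts+ dw+ and ts dw: 20 + 24 = 44.
Recombination frequency = 44/340 = 0.1294 ≈ 12.9%, i.e. 12.9 cM.

12.9 cM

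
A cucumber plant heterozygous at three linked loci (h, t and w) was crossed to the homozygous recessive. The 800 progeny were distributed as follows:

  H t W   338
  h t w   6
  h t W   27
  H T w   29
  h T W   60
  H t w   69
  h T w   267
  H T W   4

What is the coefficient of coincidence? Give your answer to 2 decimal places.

The two most frequent reciprocal classes, H t W and h T w, are the parental types, so the F1 was H t W / h T w.
The two rarest classes, H T W and h t w, are the double crossovers. Comparing them with the parentals, only the t allele has switched, so t is the middle locus and the order is w – t – h.
w–t: (129 + 10)/800 = 0.1737; t–h: (56 + 10)/800 = 0.0825.
Expected DCO frequency = 0.1737 × 0.0825 ≈ 0.01433; observed = 10/800 ≈ 0.01250.
Coefficient of coincidence = 0.01250/0.01433 ≈ 0.87.

0.87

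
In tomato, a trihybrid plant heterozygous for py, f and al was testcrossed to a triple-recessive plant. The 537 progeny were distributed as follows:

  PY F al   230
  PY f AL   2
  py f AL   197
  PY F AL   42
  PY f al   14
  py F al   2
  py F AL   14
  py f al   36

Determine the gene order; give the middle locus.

The two most frequent reciprocal classes, py f AL and PY F al, are the parental types, so the F1 was py f AL / PY F al.
The two rarest classes, PY f AL and py F al, are the double crossovers. Comparing them with the parentals, only the py allele has switched, so py is the middle locus and the order is al – py – f.

py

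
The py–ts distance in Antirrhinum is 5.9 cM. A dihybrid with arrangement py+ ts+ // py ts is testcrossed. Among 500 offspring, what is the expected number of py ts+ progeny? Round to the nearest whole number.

A map distance of 5.9 cM corresponds to a recombination frequency of 0.059.
The F1 is py+ ts+ / py ts, so py ts+ is a recombinant gamete class with expected frequency r/2 = 0.059/2 = 0.0295.
Expected number = 0.0295 × 500 = 14.75 ≈ 15.

15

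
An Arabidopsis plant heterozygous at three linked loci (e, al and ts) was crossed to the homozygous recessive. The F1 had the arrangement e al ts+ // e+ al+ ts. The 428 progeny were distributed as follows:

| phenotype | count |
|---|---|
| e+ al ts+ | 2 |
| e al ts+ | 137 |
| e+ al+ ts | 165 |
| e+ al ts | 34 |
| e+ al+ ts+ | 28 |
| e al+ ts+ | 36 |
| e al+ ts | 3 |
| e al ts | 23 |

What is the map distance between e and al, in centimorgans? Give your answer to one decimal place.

17.5 centimorgans

The two rarest classes, e+ al ts+ and e al+ ts, are the double crossovers. Comparing them with the parentals, only the e allele has switched, so e is the middle locus and the order is ts – e – al.
Crossovers in the e–al interval produce the single-crossover classes e al+ ts+ and e+ al ts (36 + 34 = 70) plus the double crossovers (5).
RF(e–al) = (70 + 5) / 428 = 75/428 = 0.1752 → 17.5 centimorgans.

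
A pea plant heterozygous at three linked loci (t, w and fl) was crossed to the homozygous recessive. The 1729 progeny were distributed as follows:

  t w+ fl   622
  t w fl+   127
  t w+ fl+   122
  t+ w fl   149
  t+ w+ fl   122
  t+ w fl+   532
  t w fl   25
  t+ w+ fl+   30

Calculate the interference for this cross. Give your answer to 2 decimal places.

0.04

The two most frequent reciprocal classes, t+ w fl+ and t w+ fl, are the parental types, so the F1 was t+ w fl+ / t w+ fl.
The two rarest classes, t+ w+ fl+ and t w fl, are the double crossovers. Comparing them with the parentals, only the w allele has switched, so w is the middle locus and the order is fl – w – t.
fl–w: (271 + 55)/1729 = 0.1885; w–t: (249 + 55)/1729 = 0.1758.
Expected DCO frequency = 0.1885 × 0.1758 ≈ 0.03314; observed = 55/1729 ≈ 0.03181.
Coefficient of coincidence = 0.03181/0.03314 ≈ 0.96; interference = 1 − 0.96 = 0.04.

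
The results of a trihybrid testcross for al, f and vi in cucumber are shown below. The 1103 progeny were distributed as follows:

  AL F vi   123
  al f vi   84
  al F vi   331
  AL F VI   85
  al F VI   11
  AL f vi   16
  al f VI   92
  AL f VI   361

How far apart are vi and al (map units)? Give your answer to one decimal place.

The two most frequent reciprocal classes, AL f VI and al F vi, are the parental types, so the F1 was AL f VI / al F vi.
The two rarest classes, AL f vi and al F VI, are the double crossovers. Comparing them with the parentals, only the vi allele has switched, so vi is the middle locus and the order is f – vi – al.
Crossovers in the vi–al interval produce the single-crossover classes al f VI and AL F vi (92 + 123 = 215) plus the double crossovers (27).
RF(vi–al) = (215 + 27) / 1103 = 242/1103 = 0.2194 → 21.9 map units.

21.9 map units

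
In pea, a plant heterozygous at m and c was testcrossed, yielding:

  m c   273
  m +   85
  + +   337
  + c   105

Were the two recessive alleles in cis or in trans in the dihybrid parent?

The two most frequent classes are + + (337) and m c (273); these are the parental (non-recombinant) types.
So the F1 carried + + on one chromosome and m c on the other — the recessive alleles are on the same chromosome (cis / coupling).

cis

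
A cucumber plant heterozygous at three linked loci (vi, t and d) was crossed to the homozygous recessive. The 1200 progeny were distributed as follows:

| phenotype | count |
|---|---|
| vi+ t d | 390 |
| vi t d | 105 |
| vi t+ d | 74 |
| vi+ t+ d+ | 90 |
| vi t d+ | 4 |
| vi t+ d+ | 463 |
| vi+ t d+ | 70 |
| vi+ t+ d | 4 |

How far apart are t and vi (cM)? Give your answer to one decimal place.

16.9 cM

The two most frequent reciprocal classes, vi t+ d+ and vi+ t d, are the parental types, so the F1 was vi t+ d+ / vi+ t d.
The two rarest classes, vi t d+ and vi+ t+ d, are the double crossovers. Comparing them with the parentals, only the t allele has switched, so t is the middle locus and the order is d – t – vi.
Crossovers in the t–vi interval produce the single-crossover classes vi+ t+ d+ and vi t d (90 + 105 = 195) plus the double crossovers (8).
RF(t–vi) = (195 + 8) / 1200 = 203/1200 = 0.1692 → 16.9 cM.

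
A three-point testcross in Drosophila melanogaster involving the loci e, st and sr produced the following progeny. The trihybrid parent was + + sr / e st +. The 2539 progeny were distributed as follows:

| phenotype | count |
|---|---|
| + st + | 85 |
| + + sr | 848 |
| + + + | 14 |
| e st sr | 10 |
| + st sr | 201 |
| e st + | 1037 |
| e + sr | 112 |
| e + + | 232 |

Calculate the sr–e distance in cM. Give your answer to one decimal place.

8.7 cM

The two rarest classes, + + + and e st sr, are the double crossovers. Comparing them with the parentals, only the sr allele has switched, so sr is the middle locus and the order is st – sr – e.
Crossovers in the sr–e interval produce the single-crossover classes e + sr and + st + (112 + 85 = 197) plus the double crossovers (24).
RF(sr–e) = (197 + 24) / 2539 = 221/2539 = 0.0870 → 8.7 cM.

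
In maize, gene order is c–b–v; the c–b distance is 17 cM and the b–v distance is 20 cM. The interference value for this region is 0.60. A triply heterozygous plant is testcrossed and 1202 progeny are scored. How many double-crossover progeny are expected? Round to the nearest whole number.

Map distances give recombination frequencies of 0.170 and 0.200 for the two intervals.
With interference 0.60 (so coincidence = 0.40), expected double-crossover frequency = 0.170 × 0.200 × 0.40 = 0.01360.
Expected number = 0.01360 × 1202 = 16.35 ≈ 16.

16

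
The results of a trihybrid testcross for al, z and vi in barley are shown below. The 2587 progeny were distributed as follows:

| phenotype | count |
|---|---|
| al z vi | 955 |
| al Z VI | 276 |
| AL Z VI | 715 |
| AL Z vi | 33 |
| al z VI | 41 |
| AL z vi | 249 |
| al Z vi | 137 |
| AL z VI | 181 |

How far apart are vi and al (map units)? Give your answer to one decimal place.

The two most frequent reciprocal classes, AL Z VI and al z vi, are the parental types, so the F1 was AL Z VI / al z vi.
The two rarest classes, AL Z vi and al z VI, are the double crossovers. Comparing them with the parentals, only the vi allele has switched, so vi is the middle locus and the order is al – vi – z.
Crossovers in the al–vi interval produce the single-crossover classes al Z VI and AL z vi (276 + 249 = 525) plus the double crossovers (74).
RF(al–vi) = (525 + 74) / 2587 = 599/2587 = 0.2315 → 23.2 map units.

23.2 map units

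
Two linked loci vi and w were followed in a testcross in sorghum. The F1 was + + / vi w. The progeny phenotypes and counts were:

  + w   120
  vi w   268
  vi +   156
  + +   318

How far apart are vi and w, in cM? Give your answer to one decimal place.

32.0 cM

The recombinant classes are + w and vi +: 120 + 156 = 276.
Recombination frequency = 276/862 = 0.3202 ≈ 32.0%, i.e. 32.0 cM.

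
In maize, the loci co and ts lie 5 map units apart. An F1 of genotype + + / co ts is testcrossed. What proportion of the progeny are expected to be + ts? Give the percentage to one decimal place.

2.5%

A map distance of 5 map units corresponds to a recombination frequency of 0.050.
The F1 is + + / co ts, so + ts is a recombinant gamete class with expected frequency r/2 = 0.050/2 = 0.0250.
That is 0.0250 = 2.5% of the progeny.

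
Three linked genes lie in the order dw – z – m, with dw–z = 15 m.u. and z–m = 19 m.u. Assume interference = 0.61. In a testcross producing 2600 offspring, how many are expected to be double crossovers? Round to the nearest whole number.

Map distances give recombination frequencies of 0.150 and 0.190 for the two intervals.
With interference 0.61 (so coincidence = 0.39), expected double-crossover frequency = 0.150 × 0.190 × 0.39 = 0.01111.
Expected number = 0.01111 × 2600 = 28.90 ≈ 29.

29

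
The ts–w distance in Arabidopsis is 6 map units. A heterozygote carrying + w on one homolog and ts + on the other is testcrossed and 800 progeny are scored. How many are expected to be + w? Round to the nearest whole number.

A map distance of 6 map units corresponds to a recombination frequency of 0.060.
The F1 is + w / ts +, so + w is a parental gamete class with expected frequency (1 − r)/2 = 0.940/2 = 0.4700.
Expected number = 0.4700 × 800 = 376.00 ≈ 376.

376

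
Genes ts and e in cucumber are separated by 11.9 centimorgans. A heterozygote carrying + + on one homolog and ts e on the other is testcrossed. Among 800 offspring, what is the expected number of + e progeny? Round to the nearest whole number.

48

A map distance of 11.9 centimorgans corresponds to a recombination frequency of 0.119.
The F1 is + + / ts e, so + e is a recombinant gamete class with expected frequency r/2 = 0.119/2 = 0.0595.
Expected number = 0.0595 × 800 = 47.60 ≈ 48.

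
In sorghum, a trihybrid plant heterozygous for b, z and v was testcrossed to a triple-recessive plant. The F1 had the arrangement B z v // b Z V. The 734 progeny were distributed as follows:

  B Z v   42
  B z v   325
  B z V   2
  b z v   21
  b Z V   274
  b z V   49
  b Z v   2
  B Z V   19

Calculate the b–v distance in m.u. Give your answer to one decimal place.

The two rarest classes, B z V and b Z v, are the double crossovers. Comparing them with the parentals, only the v allele has switched, so v is the middle locus and the order is z – v – b.
Crossovers in the v–b interval produce the single-crossover classes b z v and B Z V (21 + 19 = 40) plus the double crossovers (4).
RF(v–b) = (40 + 4) / 734 = 44/734 = 0.0599 → 6.0 m.u.

6.0 m.u.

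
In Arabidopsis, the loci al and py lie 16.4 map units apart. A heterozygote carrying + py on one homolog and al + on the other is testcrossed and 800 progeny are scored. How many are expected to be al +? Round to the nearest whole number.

A map distance of 16.4 map units corresponds to a recombination frequency of 0.164.
The F1 is + py / al +, so al + is a parental gamete class with expected frequency (1 − r)/2 = 0.836/2 = 0.4180.
Expected number = 0.4180 × 800 = 334.40 ≈ 334.

334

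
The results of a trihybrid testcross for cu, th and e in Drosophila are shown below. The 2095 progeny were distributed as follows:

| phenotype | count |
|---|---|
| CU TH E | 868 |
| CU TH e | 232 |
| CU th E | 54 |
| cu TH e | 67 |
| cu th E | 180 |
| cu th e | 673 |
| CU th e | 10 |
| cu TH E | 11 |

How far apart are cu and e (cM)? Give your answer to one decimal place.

20.7 cM

The two most frequent reciprocal classes, CU TH E and cu th e, are the parental types, so the F1 was CU TH E / cu th e.
The two rarest classes, cu TH E and CU th e, are the double crossovers. Comparing them with the parentals, only the cu allele has switched, so cu is the middle locus and the order is e – cu – th.
Crossovers in the e–cu interval produce the single-crossover classes CU TH e and cu th E (232 + 180 = 412) plus the double crossovers (21).
RF(e–cu) = (412 + 21) / 2095 = 433/2095 = 0.2067 → 20.7 cM.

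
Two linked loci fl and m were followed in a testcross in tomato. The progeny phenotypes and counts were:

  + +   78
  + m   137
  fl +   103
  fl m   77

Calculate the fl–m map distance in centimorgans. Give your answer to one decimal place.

39.2 centimorgans

The two most frequent classes, + m (137) and fl + (103), are the parental types, so the F1 was + m / fl +.
The recombinant classes are + + and fl m: 78 + 77 = 155.
Recombination frequency = 155/395 = 0.3924 ≈ 39.2%, i.e. 39.2 centimorgans.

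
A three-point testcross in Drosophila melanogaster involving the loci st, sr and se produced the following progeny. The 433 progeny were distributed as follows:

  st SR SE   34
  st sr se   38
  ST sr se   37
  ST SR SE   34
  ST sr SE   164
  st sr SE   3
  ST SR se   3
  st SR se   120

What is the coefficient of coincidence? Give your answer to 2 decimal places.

0.43

The two most frequent reciprocal classes, st SR se and ST sr SE, are the parental types, so the F1 was st SR se / ST sr SE.
The two rarest classes, ST SR se and st sr SE, are the double crossovers. Comparing them with the parentals, only the st allele has switched, so st is the middle locus and the order is se – st – sr.
se–st: (71 + 6)/433 = 0.1778; st–sr: (72 + 6)/433 = 0.1801.
Expected DCO frequency = 0.1778 × 0.1801 ≈ 0.03202; observed = 6/433 ≈ 0.01386.
Coefficient of coincidence = 0.01386/0.03202 ≈ 0.43.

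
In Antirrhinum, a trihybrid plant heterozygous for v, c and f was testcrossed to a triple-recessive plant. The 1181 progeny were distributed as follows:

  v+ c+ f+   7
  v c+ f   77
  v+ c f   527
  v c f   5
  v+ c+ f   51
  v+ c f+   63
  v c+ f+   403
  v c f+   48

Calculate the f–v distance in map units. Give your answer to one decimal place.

12.9 map units

The two most frequent reciprocal classes, v c+ f+ and v+ c f, are the parental types, so the F1 was v c+ f+ / v+ c f.
The two rarest classes, v+ c+ f+ and v c f, are the double crossovers. Comparing them with the parentals, only the v allele has switched, so v is the middle locus and the order is c – v – f.
Crossovers in the v–f interval produce the single-crossover classes v c+ f and v+ c f+ (77 + 63 = 140) plus the double crossovers (12).
RF(v–f) = (140 + 12) / 1181 = 152/1181 = 0.1287 → 12.9 map units.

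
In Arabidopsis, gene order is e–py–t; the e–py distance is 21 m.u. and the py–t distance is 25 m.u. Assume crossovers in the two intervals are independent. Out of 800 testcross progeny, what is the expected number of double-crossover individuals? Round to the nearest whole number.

Map distances give recombination frequencies of 0.210 and 0.250 for the two intervals.
With no interference, expected double-crossover frequency = 0.210 × 0.250 = 0.05250.
Expected number = 0.05250 × 800 = 42.00 ≈ 42.

42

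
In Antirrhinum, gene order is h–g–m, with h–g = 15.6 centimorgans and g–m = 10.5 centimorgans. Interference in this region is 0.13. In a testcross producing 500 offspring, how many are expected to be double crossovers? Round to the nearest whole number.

Map distances give recombination frequencies of 0.156 and 0.105 for the two intervals.
With interference 0.13 (so coincidence = 0.87), expected double-crossover frequency = 0.156 × 0.105 × 0.87 = 0.01425.
Expected number = 0.01425 × 500 = 7.13 ≈ 7.

7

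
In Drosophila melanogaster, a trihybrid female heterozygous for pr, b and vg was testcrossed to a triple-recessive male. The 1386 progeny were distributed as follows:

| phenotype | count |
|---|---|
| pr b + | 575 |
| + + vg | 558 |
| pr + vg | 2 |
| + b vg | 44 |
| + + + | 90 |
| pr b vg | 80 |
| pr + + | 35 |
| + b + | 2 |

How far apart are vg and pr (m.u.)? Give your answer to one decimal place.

The two most frequent reciprocal classes, + + vg and pr b +, are the parental types, so the F1 was + + vg / pr b +.
The two rarest classes, pr + vg and + b +, are the double crossovers. Comparing them with the parentals, only the pr allele has switched, so pr is the middle locus and the order is b – pr – vg.
Crossovers in the pr–vg interval produce the single-crossover classes + + + and pr b vg (90 + 80 = 170) plus the double crossovers (4).
RF(pr–vg) = (170 + 4) / 1386 = 174/1386 = 0.1255 → 12.6 m.u.

12.6 m.u.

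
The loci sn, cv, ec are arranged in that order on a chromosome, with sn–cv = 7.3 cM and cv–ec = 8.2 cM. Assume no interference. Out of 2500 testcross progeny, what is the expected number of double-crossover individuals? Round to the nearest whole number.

15

Map distances give recombination frequencies of 0.073 and 0.082 for the two intervals.
With no interference, expected double-crossover frequency = 0.073 × 0.082 = 0.00599.
Expected number = 0.00599 × 2500 = 14.96 ≈ 15.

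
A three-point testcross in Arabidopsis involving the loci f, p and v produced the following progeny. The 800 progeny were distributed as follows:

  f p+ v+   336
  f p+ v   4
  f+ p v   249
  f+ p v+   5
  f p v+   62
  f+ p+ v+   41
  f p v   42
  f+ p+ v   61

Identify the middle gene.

v

The two most frequent reciprocal classes, f+ p v and f p+ v+, are the parental types, so the F1 was f+ p v / f p+ v+.
The two rarest classes, f+ p v+ and f p+ v, are the double crossovers. Comparing them with the parentals, only the v allele has switched, so v is the middle locus and the order is f – v – p.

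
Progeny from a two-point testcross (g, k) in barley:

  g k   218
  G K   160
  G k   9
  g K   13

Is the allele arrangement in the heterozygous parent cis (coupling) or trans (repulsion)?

The two most frequent classes are G K (160) and g k (218); these are the parental (non-recombinant) types.
So the F1 carried G K on one chromosome and g k on the other — the recessive alleles are on the same chromosome (cis / coupling).

cis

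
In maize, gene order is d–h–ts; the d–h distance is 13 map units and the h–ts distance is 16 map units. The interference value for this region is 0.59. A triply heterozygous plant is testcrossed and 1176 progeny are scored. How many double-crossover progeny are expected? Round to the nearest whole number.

10

Map distances give recombination frequencies of 0.130 and 0.160 for the two intervals.
With interference 0.59 (so coincidence = 0.41), expected double-crossover frequency = 0.130 × 0.160 × 0.41 = 0.00853.
Expected number = 0.00853 × 1176 = 10.03 ≈ 10.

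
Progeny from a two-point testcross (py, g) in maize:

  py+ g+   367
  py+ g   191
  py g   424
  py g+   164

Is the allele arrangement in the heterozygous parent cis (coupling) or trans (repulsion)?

The two most frequent classes are py+ g+ (367) and py g (424); these are the parental (non-recombinant) types.
So the F1 carried py+ g+ on one chromosome and py g on the other — the recessive alleles are on the same chromosome (cis / coupling).

cis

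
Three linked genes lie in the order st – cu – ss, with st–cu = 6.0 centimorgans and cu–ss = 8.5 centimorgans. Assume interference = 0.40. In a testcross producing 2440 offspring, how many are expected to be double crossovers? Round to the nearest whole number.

7

Map distances give recombination frequencies of 0.060 and 0.085 for the two intervals.
With interference 0.40 (so coincidence = 0.60), expected double-crossover frequency = 0.060 × 0.085 × 0.60 = 0.00306.
Expected number = 0.00306 × 2440 = 7.47 ≈ 7.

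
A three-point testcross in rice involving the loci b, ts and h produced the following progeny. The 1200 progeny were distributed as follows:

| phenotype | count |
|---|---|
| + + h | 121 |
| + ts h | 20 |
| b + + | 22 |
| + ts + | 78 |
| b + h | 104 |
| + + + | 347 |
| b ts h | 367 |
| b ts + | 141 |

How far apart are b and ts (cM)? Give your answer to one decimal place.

The two most frequent reciprocal classes, b ts h and + + +, are the parental types, so the F1 was b ts h / + + +.
The two rarest classes, + ts h and b + +, are the double crossovers. Comparing them with the parentals, only the b allele has switched, so b is the middle locus and the order is h – b – ts.
Crossovers in the b–ts interval produce the single-crossover classes b + h and + ts + (104 + 78 = 182) plus the double crossovers (42).
RF(b–ts) = (182 + 42) / 1200 = 224/1200 = 0.1867 → 18.7 cM.

18.7 cM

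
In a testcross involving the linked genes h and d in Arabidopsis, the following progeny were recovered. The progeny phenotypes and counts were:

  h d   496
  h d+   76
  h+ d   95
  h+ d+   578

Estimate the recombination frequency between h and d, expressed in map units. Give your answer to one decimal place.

The two most frequent classes, h+ d+ (578) and h d (496), are the parental types, so the F1 was h+ d+ / h d.
The recombinant classes are h+ d and h d+: 95 + 76 = 171.
Recombination frequency = 171/1245 = 0.1373 ≈ 13.7%, i.e. 13.7 map units.

13.7 map units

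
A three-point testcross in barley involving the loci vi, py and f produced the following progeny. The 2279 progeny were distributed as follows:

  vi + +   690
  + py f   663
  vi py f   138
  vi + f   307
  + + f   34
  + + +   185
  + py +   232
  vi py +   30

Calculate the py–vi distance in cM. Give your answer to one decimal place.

The two most frequent reciprocal classes, + py f and vi + +, are the parental types, so the F1 was + py f / vi + +.
The two rarest classes, + + f and vi py +, are the double crossovers. Comparing them with the parentals, only the py allele has switched, so py is the middle locus and the order is vi – py – f.
Crossovers in the vi–py interval produce the single-crossover classes vi py f and + + + (138 + 185 = 323) plus the double crossovers (64).
RF(vi–py) = (323 + 64) / 2279 = 387/2279 = 0.1698 → 17.0 cM.

17.0 cM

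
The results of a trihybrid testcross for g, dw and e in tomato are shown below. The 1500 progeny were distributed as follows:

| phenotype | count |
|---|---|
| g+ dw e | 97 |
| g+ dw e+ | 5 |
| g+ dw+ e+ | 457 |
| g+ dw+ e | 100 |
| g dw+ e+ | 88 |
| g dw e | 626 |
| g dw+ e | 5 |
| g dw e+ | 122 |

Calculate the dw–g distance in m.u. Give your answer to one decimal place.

The two most frequent reciprocal classes, g+ dw+ e+ and g dw e, are the parental types, so the F1 was g+ dw+ e+ / g dw e.
The two rarest classes, g+ dw e+ and g dw+ e, are the double crossovers. Comparing them with the parentals, only the dw allele has switched, so dw is the middle locus and the order is g – dw – e.
Crossovers in the g–dw interval produce the single-crossover classes g dw+ e+ and g+ dw e (88 + 97 = 185) plus the double crossovers (10).
RF(g–dw) = (185 + 10) / 1500 = 195/1500 = 0.1300 → 13.0 m.u.

13.0 m.u.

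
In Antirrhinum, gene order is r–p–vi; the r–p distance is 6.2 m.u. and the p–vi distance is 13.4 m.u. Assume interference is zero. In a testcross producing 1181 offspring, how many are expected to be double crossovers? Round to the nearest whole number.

Map distances give recombination frequencies of 0.062 and 0.134 for the two intervals.
With no interference, expected double-crossover frequency = 0.062 × 0.134 = 0.00831.
Expected number = 0.00831 × 1181 = 9.81 ≈ 10.

10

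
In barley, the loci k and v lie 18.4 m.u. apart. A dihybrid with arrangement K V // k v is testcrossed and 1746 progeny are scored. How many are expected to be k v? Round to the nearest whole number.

A map distance of 18.4 m.u. corresponds to a recombination frequency of 0.184.
The F1 is K V / k v, so k v is a parental gamete class with expected frequency (1 − r)/2 = 0.816/2 = 0.4080.
Expected number = 0.4080 × 1746 = 712.37 ≈ 712.

712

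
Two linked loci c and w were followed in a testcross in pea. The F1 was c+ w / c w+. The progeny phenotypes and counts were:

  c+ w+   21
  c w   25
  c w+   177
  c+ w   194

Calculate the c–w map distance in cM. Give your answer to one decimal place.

The recombinant classes are c+ w+ and c w: 21 + 25 = 46.
Recombination frequency = 46/417 = 0.1103 ≈ 11.0%, i.e. 11.0 cM.

11.0 cM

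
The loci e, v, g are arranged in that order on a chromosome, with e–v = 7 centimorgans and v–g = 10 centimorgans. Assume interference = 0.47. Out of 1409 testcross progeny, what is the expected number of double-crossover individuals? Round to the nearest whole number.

5

Map distances give recombination frequencies of 0.070 and 0.100 for the two intervals.
With interference 0.47 (so coincidence = 0.53), expected double-crossover frequency = 0.070 × 0.100 × 0.53 = 0.00371.
Expected number = 0.00371 × 1409 = 5.23 ≈ 5.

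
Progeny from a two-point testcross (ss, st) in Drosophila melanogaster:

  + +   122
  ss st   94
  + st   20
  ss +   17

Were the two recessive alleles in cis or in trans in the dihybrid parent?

The two most frequent classes are + + (122) and ss st (94); these are the parental (non-recombinant) types.
So the F1 carried + + on one chromosome and ss st on the other — the recessive alleles are on the same chromosome (cis / coupling).

cis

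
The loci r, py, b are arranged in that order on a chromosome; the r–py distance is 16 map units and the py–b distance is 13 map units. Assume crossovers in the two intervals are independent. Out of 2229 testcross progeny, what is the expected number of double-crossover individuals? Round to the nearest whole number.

46

Map distances give recombination frequencies of 0.160 and 0.130 for the two intervals.
With no interference, expected double-crossover frequency = 0.160 × 0.130 = 0.02080.
Expected number = 0.02080 × 2229 = 46.36 ≈ 46.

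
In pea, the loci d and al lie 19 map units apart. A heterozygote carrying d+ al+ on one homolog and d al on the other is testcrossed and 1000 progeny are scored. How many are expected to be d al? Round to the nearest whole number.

A map distance of 19 map units corresponds to a recombination frequency of 0.190.
The F1 is d+ al+ / d al, so d al is a parental gamete class with expected frequency (1 − r)/2 = 0.810/2 = 0.4050.
Expected number = 0.4050 × 1000 = 405.00 ≈ 405.

405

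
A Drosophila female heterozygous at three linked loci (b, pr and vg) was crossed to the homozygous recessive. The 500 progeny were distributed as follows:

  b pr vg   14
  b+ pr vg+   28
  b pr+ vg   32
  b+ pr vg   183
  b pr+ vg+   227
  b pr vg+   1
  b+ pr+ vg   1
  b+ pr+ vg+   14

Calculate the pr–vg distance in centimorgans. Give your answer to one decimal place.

12.4 centimorgans

The two most frequent reciprocal classes, b pr+ vg+ and b+ pr vg, are the parental types, so the F1 was b pr+ vg+ / b+ pr vg.
The two rarest classes, b pr vg+ and b+ pr+ vg, are the double crossovers. Comparing them with the parentals, only the pr allele has switched, so pr is the middle locus and the order is vg – pr – b.
Crossovers in the vg–pr interval produce the single-crossover classes b pr+ vg and b+ pr vg+ (32 + 28 = 60) plus the double crossovers (2).
RF(vg–pr) = (60 + 2) / 500 = 62/500 = 0.1240 → 12.4 centimorgans.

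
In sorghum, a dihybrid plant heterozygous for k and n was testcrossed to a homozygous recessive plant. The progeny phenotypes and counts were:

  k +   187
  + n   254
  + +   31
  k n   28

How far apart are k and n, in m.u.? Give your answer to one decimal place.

11.8 m.u.

The two most frequent classes, + n (254) and k + (187), are the parental types, so the F1 was + n / k +.
The recombinant classes are + + and k n: 31 + 28 = 59.
Recombination frequency = 59/500 = 0.1180 ≈ 11.8%, i.e. 11.8 m.u.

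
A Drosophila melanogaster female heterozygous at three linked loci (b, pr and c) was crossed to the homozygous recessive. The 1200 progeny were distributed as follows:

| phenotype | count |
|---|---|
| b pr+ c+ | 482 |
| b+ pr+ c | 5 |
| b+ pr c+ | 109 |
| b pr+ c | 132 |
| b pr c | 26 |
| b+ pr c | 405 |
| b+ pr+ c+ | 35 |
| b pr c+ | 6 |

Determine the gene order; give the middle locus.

The two most frequent reciprocal classes, b pr+ c+ and b+ pr c, are the parental types, so the F1 was b pr+ c+ / b+ pr c.
The two rarest classes, b pr c+ and b+ pr+ c, are the double crossovers. Comparing them with the parentals, only the pr allele has switched, so pr is the middle locus and the order is b – pr – c.

pr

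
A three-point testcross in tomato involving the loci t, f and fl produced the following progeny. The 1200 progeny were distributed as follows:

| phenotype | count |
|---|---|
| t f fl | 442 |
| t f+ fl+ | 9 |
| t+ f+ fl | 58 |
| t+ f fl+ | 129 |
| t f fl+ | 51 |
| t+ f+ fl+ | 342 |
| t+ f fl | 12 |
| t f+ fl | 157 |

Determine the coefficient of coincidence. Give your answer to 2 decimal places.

The two most frequent reciprocal classes, t+ f+ fl+ and t f fl, are the parental types, so the F1 was t+ f+ fl+ / t f fl.
The two rarest classes, t f+ fl+ and t+ f fl, are the double crossovers. Comparing them with the parentals, only the t allele has switched, so t is the middle locus and the order is fl – t – f.
fl–t: (109 + 21)/1200 = 0.1083; t–f: (286 + 21)/1200 = 0.2558.
Expected DCO frequency = 0.1083 × 0.2558 ≈ 0.02770; observed = 21/1200 ≈ 0.01750.
Coefficient of coincidence = 0.01750/0.02770 ≈ 0.63.

0.63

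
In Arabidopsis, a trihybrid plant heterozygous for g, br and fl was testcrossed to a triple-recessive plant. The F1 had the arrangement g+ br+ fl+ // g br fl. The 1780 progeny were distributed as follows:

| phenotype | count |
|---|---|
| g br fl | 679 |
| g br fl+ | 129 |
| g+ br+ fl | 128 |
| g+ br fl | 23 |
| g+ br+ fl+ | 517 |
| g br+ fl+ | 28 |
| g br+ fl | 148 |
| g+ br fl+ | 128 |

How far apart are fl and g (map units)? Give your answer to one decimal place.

17.3 map units

The two rarest classes, g br+ fl+ and g+ br fl, are the double crossovers. Comparing them with the parentals, only the g allele has switched, so g is the middle locus and the order is br – g – fl.
Crossovers in the g–fl interval produce the single-crossover classes g+ br+ fl and g br fl+ (128 + 129 = 257) plus the double crossovers (51).
RF(g–fl) = (257 + 51) / 1780 = 308/1780 = 0.1730 → 17.3 map units.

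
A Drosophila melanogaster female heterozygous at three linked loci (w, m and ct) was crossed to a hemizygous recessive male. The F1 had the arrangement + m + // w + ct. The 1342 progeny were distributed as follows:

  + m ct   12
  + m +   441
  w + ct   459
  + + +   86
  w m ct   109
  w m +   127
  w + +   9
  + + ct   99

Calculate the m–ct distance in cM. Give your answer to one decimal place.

The two rarest classes, + m ct and w + +, are the double crossovers. Comparing them with the parentals, only the ct allele has switched, so ct is the middle locus and the order is m – ct – w.
Crossovers in the m–ct interval produce the single-crossover classes + + + and w m ct (86 + 109 = 195) plus the double crossovers (21).
RF(m–ct) = (195 + 21) / 1342 = 216/1342 = 0.1610 → 16.1 cM.

16.1 cM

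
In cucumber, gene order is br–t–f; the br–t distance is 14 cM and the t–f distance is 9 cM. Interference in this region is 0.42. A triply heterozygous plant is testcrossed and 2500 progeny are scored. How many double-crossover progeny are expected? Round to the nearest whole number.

Map distances give recombination frequencies of 0.140 and 0.090 for the two intervals.
With interference 0.42 (so coincidence = 0.58), expected double-crossover frequency = 0.140 × 0.090 × 0.58 = 0.00731.
Expected number = 0.00731 × 2500 = 18.27 ≈ 18.

18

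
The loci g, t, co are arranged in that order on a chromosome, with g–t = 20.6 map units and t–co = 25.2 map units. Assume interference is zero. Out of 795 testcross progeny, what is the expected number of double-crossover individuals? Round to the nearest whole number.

Map distances give recombination frequencies of 0.206 and 0.252 for the two intervals.
With no interference, expected double-crossover frequency = 0.206 × 0.252 = 0.05191.
Expected number = 0.05191 × 795 = 41.27 ≈ 41.

41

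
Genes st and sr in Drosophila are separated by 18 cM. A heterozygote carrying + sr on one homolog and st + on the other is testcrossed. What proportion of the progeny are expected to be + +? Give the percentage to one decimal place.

9.0%

A map distance of 18 cM corresponds to a recombination frequency of 0.180.
The F1 is + sr / st +, so + + is a recombinant gamete class with expected frequency r/2 = 0.180/2 = 0.0900.
That is 0.0900 = 9.0% of the progeny.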